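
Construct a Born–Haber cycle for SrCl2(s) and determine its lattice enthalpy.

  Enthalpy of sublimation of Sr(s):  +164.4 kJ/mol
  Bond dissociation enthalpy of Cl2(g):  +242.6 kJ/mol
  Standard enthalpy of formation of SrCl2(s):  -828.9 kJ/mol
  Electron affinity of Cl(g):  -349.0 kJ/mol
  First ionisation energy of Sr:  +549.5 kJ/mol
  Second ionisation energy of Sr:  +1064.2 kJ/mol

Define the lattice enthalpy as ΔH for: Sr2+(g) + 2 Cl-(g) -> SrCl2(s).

U = -2151.6 kJ/mol

ΔHf° = 1·ΔHsub + 1·(ΣIE) + 1·D(Cl2) + 2·EA + U
-828.9 = 1·(+164.4) + 1·(+1613.7) + 1·(+242.6) + 2·(-349.0) + U
U = -828.9 − (+1322.7) = -2151.6 kJ/mol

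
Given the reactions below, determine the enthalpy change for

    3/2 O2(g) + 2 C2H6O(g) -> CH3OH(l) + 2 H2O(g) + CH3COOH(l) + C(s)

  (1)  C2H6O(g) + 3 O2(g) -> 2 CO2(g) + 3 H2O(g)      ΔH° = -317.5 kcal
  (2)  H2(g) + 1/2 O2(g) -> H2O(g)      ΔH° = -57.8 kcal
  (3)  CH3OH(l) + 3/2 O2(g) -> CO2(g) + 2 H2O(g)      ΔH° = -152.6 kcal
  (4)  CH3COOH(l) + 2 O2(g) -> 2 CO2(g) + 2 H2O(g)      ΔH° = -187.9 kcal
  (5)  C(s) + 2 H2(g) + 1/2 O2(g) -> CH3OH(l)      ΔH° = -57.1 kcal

(1) × 2 (scale by 2 for the 2 C2H6O(g)): (2)·(-317.5) = -635.0 kcal
(2) × 2: (2)·(-57.8) = -115.6 kcal
(3) reversed and × 2: (-2)·(-152.6) = +305.2 kcal
(4) reversed (reverse to put CH3COOH(l) on the product side): +187.9 kcal
(5) reversed (reverse to put C(s) on the product side): +57.1 kcal
Combining the equations, ΔH° = (-635.0) + (-115.6) + (+305.2) + (+187.9) + (+57.1) = -200.4 kcal

ΔH° = -200.4 kcal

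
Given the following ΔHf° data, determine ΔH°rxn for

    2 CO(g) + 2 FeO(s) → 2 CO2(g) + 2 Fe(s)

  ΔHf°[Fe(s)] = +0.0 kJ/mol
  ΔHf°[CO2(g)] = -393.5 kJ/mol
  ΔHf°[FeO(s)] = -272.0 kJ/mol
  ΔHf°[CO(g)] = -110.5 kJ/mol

ΔH°rxn = Σ nΔHf°(products) − Σ nΔHf°(reactants).
Products: 2·(-393.5) + 2·(+0.0) = -787.0
Reactants: 2·(-110.5) + 2·(-272.0) = -765.0
ΔH°rxn = (-787.0) − (-765.0) = -22.0 kJ/mol

ΔH°rxn = -22.0 kJ/mol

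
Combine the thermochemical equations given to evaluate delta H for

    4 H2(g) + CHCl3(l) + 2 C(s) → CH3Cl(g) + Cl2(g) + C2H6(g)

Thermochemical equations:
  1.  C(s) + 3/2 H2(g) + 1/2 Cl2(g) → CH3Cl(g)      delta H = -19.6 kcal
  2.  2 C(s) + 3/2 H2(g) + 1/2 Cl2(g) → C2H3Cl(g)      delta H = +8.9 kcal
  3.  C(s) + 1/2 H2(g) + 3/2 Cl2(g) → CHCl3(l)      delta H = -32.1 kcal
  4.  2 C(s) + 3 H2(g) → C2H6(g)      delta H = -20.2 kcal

delta H = -7.7 kcal

eq. 1 as written: -19.6 kcal
eq. 2: not needed.
eq. 3 reversed: +32.1 kcal
eq. 4 as written: -20.2 kcal
Summing the manipulated equations, delta H = (-19.6) + (+32.1) + (-20.2) = -7.7 kcal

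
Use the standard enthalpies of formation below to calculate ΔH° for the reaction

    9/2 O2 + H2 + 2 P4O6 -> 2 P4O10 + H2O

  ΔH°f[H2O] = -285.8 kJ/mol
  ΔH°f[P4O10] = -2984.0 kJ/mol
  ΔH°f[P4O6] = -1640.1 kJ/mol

Products: 2·(-2984.0) + 1·(-285.8) = -6253.8
Reactants: 9/2·(+0.0) + 1·(+0.0) + 2·(-1640.1) = -3280.2
ΔH° = (-6253.8) − (-3280.2) = -2973.6 kJ/mol

ΔH° = -2973.6 kJ/mol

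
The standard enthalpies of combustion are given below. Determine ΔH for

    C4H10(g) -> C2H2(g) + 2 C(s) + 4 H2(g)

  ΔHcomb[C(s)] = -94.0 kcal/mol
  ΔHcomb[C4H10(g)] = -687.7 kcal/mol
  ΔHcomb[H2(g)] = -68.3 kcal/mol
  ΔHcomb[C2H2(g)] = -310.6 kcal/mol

Using ΔH = Σ nΔHc°(reactants) − Σ nΔHc°(products):
= [1·(-687.7)] − [1·(-310.6) + 2·(-94.0) + 4·(-68.3)]
= 84.1 kcal/mol

ΔH = 84.1 kcal/mol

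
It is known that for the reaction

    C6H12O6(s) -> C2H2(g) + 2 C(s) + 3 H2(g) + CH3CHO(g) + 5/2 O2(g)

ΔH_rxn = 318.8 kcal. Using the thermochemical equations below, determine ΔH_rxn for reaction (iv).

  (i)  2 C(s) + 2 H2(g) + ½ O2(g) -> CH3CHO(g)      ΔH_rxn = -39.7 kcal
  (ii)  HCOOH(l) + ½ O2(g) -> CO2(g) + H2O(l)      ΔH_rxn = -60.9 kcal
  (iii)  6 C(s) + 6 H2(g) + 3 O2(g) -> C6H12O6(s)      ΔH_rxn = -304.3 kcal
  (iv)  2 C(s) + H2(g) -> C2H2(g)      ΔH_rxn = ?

ΔH_rxn = 54.2 kcal

(i) as written: -39.7 kcal
(ii): not needed.
(iii) reversed: +304.3 kcal
(iv) as written: contributes x
+318.8 = (-39.7) + (+304.3) + x
x = (+318.8 − (+264.6)) / (1) = 54.2 kcal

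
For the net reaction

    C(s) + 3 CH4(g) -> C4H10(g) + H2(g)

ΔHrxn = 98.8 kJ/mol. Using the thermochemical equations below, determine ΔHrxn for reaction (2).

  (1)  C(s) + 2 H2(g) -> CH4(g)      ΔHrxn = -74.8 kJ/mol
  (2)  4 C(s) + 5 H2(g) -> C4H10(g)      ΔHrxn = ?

ΔHrxn = -125.6 kJ/mol

(1) reversed and × 3: (-3)·(-74.8) = +224.4 kJ/mol
(2) as written: contributes x
+98.8 = (+224.4) + x
x = (+98.8 − (+224.4)) / (1) = -125.6 kJ/mol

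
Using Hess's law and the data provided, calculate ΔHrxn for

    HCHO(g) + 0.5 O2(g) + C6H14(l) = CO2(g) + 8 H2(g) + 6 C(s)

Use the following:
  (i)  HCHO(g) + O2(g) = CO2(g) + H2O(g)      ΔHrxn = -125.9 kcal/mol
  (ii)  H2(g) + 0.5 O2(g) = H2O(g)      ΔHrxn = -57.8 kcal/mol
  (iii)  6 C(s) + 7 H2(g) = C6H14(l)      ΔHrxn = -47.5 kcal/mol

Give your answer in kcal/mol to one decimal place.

ΔHrxn = -20.6 kcal/mol

(i) as written (HCHO(g) already on the reactant side): -125.9 kcal/mol
(ii) reversed: +57.8 kcal/mol
(iii) reversed (reverse to put C6H14(l) on the reactant side): +47.5 kcal/mol
ΔHrxn = (-125.9) + (+57.8) + (+47.5) = -20.6 kcal/mol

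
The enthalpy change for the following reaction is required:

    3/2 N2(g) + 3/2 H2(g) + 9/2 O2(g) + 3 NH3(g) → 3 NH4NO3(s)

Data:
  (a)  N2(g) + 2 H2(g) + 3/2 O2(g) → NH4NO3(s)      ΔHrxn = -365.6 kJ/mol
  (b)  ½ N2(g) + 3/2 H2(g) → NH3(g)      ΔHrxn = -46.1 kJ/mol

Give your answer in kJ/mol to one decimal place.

ΔHrxn = -958.5 kJ/mol

(a) × 3: (3)·(-365.6) = -1096.8 kJ/mol
(b) reversed and × 3: (-3)·(-46.1) = +138.3 kJ/mol
ΔHrxn = (3)·(-365.6) + (-3)·(-46.1) = -958.5 kJ/mol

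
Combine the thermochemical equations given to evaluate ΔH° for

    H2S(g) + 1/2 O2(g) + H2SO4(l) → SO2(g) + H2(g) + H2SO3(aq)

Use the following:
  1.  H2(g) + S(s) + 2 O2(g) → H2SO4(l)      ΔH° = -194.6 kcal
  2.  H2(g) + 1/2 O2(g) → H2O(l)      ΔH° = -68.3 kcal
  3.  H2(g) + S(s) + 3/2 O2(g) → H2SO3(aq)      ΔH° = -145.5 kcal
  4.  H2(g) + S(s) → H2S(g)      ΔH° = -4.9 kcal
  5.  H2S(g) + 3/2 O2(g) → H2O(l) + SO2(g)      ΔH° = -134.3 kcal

eq. 1 reversed: +194.6 kcal
eq. 2 reversed: +68.3 kcal
eq. 3 as written: -145.5 kcal
eq. 4: not needed.
eq. 5 as written: -134.3 kcal
Summing the manipulated equations, ΔH° = (-1)·(-194.6) + (-1)·(-68.3) + (1)·(-145.5) + (1)·(-134.3) = -16.9 kcal

ΔH° = -16.9 kcal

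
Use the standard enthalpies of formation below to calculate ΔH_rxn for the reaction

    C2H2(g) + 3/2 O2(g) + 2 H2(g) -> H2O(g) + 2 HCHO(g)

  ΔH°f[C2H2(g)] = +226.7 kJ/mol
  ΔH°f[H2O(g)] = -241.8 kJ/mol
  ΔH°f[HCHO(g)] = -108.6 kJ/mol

Products: 1·(-241.8) + 2·(-108.6) = -459.0
Reactants: 1·(+226.7) + 3/2·(+0.0) + 2·(+0.0) = +226.7
ΔH_rxn = (-459.0) − (+226.7) = -685.7 kJ/mol

ΔH_rxn = -685.7 kJ/mol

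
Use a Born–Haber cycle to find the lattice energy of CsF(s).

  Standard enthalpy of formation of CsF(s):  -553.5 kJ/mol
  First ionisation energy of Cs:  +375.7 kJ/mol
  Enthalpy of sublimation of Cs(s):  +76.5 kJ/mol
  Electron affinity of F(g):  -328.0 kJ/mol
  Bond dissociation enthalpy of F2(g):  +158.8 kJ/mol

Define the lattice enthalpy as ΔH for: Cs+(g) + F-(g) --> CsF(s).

U = -757.1 kJ/mol

ΔHf° = 1·ΔHsub + 1·(ΣIE) + 1/2·D(F2) + 1·EA + U
-553.5 = 1·(+76.5) + 1·(+375.7) + 1/2·(+158.8) + 1·(-328.0) + U
U = -553.5 − (+203.6) = -757.1 kJ/mol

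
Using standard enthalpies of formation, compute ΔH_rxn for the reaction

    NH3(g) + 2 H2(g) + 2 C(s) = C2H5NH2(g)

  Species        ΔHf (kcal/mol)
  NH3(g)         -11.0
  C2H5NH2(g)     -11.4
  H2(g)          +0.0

Products: 1·(-11.4) = -11.4
Reactants: 1·(-11.0) + 2·(+0.0) + 2·(+0.0) = -11.0
ΔH_rxn = (-11.4) − (-11.0) = -0.4 kcal/mol

ΔH_rxn = -0.4 kcal/mol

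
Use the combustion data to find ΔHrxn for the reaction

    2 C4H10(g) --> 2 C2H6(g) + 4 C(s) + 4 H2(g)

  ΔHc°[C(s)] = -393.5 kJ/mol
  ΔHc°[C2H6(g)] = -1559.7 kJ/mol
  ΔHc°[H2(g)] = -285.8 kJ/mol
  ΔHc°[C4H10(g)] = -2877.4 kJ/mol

ΔHrxn = 81.8 kJ/mol

Using ΔH = Σ nΔHc°(reactants) − Σ nΔHc°(products):
= [2·(-2877.4)] − [2·(-1559.7) + 4·(-393.5) + 4·(-285.8)]
= 81.8 kJ/mol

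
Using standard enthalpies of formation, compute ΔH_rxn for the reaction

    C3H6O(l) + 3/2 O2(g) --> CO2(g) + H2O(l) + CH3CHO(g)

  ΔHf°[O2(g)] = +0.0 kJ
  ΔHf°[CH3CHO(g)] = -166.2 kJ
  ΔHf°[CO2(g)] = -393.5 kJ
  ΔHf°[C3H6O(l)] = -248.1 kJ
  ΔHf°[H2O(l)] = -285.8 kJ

ΔH°rxn = Σ nΔHf°(products) − Σ nΔHf°(reactants).
Products: 1·(-393.5) + 1·(-285.8) + 1·(-166.2) = -845.5
Reactants: 1·(-248.1) + 3/2·(+0.0) = -248.1
ΔH_rxn = (-845.5) − (-248.1) = -597.4 kJ

ΔH_rxn = -597.4 kJ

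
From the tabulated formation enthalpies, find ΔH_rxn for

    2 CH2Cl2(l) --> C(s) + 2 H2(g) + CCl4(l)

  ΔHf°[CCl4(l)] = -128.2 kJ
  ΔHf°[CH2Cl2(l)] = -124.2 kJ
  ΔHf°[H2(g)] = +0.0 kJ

ΔH_rxn = 120.2 kJ

Products: 1·(+0.0) + 2·(+0.0) + 1·(-128.2) = -128.2
Reactants: 2·(-124.2) = -248.4
ΔH_rxn = (-128.2) − (-248.4) = 120.2 kJ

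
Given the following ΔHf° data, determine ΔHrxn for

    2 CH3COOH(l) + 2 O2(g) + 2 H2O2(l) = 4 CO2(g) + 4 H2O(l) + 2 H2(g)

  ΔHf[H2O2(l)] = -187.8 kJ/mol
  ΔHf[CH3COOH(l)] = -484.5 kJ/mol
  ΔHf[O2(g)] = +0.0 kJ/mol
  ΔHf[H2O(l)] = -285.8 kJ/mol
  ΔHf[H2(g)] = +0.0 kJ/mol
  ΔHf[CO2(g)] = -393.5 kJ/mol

ΔHrxn = -1372.6 kJ/mol

Products: 4·(-393.5) + 4·(-285.8) + 2·(+0.0) = -2717.2
Reactants: 2·(-484.5) + 2·(+0.0) + 2·(-187.8) = -1344.6
ΔHrxn = (-2717.2) − (-1344.6) = -1372.6 kJ/mol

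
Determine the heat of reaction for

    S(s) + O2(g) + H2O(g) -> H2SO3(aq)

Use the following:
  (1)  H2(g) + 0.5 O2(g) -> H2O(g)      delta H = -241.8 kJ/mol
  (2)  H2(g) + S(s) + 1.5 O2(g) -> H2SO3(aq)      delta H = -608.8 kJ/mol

delta H = -367.0 kJ/mol

(1) reversed (reverse to put H2O(g) on the reactant side): +241.8 kJ/mol
(2) as written (H2SO3(aq) already on the product side): -608.8 kJ/mol
delta H = (-1)·(-241.8) + (1)·(-608.8) = -367.0 kJ/mol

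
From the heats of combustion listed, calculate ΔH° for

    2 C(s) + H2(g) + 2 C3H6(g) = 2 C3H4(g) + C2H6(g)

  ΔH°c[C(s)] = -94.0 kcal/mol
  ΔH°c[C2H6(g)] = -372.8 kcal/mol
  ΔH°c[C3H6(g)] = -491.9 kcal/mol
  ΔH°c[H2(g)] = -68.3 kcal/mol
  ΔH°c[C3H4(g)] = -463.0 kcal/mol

Using ΔH = Σ nΔHc°(reactants) − Σ nΔHc°(products):
= [2·(-94.0) + 1·(-68.3) + 2·(-491.9)] − [2·(-463.0) + 1·(-372.8)]
= 58.7 kcal/mol

ΔH° = 58.7 kcal/mol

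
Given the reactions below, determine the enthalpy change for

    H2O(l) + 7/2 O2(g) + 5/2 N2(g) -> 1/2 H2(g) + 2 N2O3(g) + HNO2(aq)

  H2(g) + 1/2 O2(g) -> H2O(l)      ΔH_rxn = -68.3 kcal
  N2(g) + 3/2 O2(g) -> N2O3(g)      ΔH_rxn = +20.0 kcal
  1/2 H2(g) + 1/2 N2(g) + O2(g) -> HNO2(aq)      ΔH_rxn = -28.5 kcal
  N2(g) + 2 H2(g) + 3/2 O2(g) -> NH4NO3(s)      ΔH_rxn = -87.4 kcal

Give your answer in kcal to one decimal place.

equation 1 reversed: +68.3 kcal
equation 2 × 2: (2)·(+20.0) = +40.0 kcal
equation 3 as written: -28.5 kcal
equation 4: not needed.
Combining the equations, ΔH_rxn = (-1)·(-68.3) + (2)·(+20.0) + (1)·(-28.5) = 79.8 kcal

ΔH_rxn = 79.8 kcal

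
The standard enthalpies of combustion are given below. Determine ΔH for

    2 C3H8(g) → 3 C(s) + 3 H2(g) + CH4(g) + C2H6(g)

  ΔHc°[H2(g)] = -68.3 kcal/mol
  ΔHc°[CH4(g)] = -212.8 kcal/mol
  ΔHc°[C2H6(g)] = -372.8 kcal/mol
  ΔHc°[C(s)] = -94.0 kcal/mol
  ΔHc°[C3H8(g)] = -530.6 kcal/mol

Using ΔH = Σ nΔHc°(reactants) − Σ nΔHc°(products):
= [2·(-530.6)] − [3·(-94.0) + 3·(-68.3) + 1·(-212.8) + 1·(-372.8)]
= 11.3 kcal/mol

ΔH = 11.3 kcal/mol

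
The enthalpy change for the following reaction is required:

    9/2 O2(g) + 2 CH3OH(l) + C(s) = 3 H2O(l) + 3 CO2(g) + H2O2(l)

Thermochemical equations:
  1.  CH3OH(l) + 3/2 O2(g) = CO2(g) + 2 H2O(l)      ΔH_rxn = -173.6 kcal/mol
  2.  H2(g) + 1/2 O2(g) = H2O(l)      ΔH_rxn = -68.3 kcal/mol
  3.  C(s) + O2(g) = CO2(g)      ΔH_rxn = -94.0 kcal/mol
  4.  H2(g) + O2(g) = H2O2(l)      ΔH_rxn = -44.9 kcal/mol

ΔH_rxn = -417.8 kcal/mol

eq. 1 × 2: (2)·(-173.6) = -347.2 kcal/mol
eq. 2 reversed: +68.3 kcal/mol
eq. 3 as written: -94.0 kcal/mol
eq. 4 as written: -44.9 kcal/mol
By Hess's law, ΔH_rxn = (2)·(-173.6) + (-1)·(-68.3) + (1)·(-94.0) + (1)·(-44.9) = -417.8 kcal/mol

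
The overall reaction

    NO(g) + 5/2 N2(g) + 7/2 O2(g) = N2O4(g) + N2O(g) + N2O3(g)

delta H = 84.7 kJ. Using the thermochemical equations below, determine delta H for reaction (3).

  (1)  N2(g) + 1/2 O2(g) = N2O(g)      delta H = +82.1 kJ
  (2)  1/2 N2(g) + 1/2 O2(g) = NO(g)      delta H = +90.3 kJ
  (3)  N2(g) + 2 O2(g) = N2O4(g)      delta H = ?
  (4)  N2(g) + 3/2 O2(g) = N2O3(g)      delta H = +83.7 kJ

(1) as written: +82.1 kJ
(2) reversed: -90.3 kJ
(3) as written: contributes x
(4) as written: +83.7 kJ
+84.7 = (+82.1) + (-90.3) + (+83.7) + x
x = (+84.7 − (+75.5)) / (1) = 9.2 kJ

delta H = 9.2 kJ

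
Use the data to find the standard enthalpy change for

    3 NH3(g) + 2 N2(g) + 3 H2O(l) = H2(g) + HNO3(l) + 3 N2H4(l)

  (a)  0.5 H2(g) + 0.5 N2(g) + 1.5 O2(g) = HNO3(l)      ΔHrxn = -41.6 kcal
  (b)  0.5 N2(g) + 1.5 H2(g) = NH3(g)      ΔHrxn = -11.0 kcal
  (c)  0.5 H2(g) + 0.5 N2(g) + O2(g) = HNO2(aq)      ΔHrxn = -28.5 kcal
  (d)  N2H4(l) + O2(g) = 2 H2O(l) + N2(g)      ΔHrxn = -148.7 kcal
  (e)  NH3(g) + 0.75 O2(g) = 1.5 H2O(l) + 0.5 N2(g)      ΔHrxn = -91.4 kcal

(a) as written (HNO3(l) already on the product side): -41.6 kcal
(b) reversed: +11.0 kcal
(c): not needed (HNO2(aq) appears nowhere else).
(d) reversed and × 3 (N2H4(l) must end up as a product; scale by 3 for the 3 N2H4(l)): (-3)·(-148.7) = +446.1 kcal
(e) × 2: (2)·(-91.4) = -182.8 kcal
Since enthalpy is a state function, ΔHrxn = (1)·(-41.6) + (-1)·(-11.0) + (-3)·(-148.7) + (2)·(-91.4) = 232.7 kcal

ΔHrxn = 232.7 kcal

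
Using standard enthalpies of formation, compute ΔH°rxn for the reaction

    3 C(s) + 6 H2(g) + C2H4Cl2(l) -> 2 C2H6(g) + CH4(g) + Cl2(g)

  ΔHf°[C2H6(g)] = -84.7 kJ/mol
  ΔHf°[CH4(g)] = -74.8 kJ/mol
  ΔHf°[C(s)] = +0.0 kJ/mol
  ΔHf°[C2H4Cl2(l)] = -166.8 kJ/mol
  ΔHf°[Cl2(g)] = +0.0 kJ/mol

ΔH°rxn = -77.4 kJ/mol

Products: 2·(-84.7) + 1·(-74.8) + 1·(+0.0) = -244.2
Reactants: 3·(+0.0) + 6·(+0.0) + 1·(-166.8) = -166.8
ΔH°rxn = (-244.2) − (-166.8) = -77.4 kJ/mol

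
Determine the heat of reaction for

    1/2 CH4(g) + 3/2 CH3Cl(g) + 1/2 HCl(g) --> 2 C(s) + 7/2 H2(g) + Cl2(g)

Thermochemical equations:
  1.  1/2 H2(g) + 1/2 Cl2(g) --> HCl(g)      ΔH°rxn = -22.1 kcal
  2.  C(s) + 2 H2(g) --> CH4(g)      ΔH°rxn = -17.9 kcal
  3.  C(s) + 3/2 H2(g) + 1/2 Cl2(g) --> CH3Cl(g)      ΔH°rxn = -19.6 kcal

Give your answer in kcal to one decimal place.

eq. 1 reversed and × 1/2 (reverse to put HCl(g) on the reactant side; scale by 1/2 for the 1/2 HCl(g)): (-1/2)·(-22.1) = +11.05 kcal
eq. 2 reversed and × 1/2 (CH4(g) must end up as a reactant; ×1/2 to match 1/2 CH4(g) in the target): (-1/2)·(-17.9) = +8.95 kcal
eq. 3 reversed and × 3/2 (CH3Cl(g) must end up as a reactant; ×3/2 to match 3/2 CH3Cl(g) in the target): (-3/2)·(-19.6) = +29.4 kcal
By Hess's law, ΔH°rxn = (+11.05) + (+8.95) + (+29.4) = 49.4 kcal

ΔH°rxn = 49.4 kcal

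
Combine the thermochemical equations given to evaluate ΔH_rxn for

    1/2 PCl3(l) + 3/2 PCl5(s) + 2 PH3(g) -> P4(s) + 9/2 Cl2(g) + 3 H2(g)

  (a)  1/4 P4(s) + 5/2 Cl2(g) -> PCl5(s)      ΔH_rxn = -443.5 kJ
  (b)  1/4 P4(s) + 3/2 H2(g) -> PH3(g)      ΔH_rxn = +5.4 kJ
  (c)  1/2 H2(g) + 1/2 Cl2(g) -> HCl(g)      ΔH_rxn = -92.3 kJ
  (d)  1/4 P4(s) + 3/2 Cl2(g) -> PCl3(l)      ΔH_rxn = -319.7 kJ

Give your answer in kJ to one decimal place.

(a) reversed and × 3/2: (-3/2)·(-443.5) = +665.25 kJ
(b) reversed and × 2: (-2)·(+5.4) = -10.8 kJ
(c): not needed.
(d) reversed and × 1/2: (-1/2)·(-319.7) = +159.85 kJ
ΔH_rxn = (-3/2)·(-443.5) + (-2)·(+5.4) + (-1/2)·(-319.7) = 814.3 kJ

ΔH_rxn = 814.3 kJ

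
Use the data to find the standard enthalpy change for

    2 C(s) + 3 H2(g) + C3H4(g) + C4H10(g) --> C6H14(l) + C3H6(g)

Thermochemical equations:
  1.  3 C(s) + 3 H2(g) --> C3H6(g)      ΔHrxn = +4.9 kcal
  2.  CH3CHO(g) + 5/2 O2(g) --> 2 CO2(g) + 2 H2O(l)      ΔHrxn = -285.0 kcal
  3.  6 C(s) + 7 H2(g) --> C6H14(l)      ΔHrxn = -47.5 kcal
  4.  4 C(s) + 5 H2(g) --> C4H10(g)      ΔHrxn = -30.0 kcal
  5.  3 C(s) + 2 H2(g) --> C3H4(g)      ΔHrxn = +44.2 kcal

eq. 1 as written (C3H6(g) already on the product side): +4.9 kcal
eq. 2: not needed (H2O(l) appears nowhere else).
eq. 3 as written (C6H14(l) already on the product side): -47.5 kcal
eq. 4 reversed (C4H10(g) must end up as a reactant): +30.0 kcal
eq. 5 reversed (reverse to put C3H4(g) on the reactant side): -44.2 kcal
By Hess's law, ΔHrxn = (+4.9) + (-47.5) + (+30.0) + (-44.2) = -56.8 kcal

ΔHrxn = -56.8 kcal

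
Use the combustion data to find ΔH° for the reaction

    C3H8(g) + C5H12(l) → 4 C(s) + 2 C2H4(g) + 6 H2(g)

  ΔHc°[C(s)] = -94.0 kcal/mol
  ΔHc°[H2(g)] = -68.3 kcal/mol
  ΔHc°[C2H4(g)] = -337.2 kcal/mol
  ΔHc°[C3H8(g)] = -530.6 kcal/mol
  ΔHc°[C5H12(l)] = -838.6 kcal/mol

With combustion enthalpies, reactants minus products:
= [1·(-530.6) + 1·(-838.6)] − [4·(-94.0) + 2·(-337.2) + 6·(-68.3)]
= 91.0 kcal/mol

ΔH° = 91.0 kcal/mol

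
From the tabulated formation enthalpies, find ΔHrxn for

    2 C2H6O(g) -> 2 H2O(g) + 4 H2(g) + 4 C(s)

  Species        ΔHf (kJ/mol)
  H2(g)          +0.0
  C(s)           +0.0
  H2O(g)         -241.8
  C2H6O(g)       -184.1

Products: 2·(-241.8) + 4·(+0.0) + 4·(+0.0) = -483.6
Reactants: 2·(-184.1) = -368.2
ΔHrxn = (-483.6) − (-368.2) = -115.4 kJ/mol

ΔHrxn = -115.4 kJ/mol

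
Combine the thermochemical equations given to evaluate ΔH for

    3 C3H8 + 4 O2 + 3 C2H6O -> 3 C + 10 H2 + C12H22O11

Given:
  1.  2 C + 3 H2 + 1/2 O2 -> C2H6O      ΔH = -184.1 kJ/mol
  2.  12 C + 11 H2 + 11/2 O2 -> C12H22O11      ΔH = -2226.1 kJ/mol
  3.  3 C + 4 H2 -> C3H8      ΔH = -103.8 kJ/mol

ΔH = -1362.4 kJ/mol

eq. 1 reversed and × 3 (reverse to put C2H6O on the reactant side; scale by 3 for the 3 C2H6O): (-3)·(-184.1) = +552.3 kJ/mol
eq. 2 as written (C12H22O11 already on the product side): -2226.1 kJ/mol
eq. 3 reversed and × 3 (reverse to put C3H8 on the reactant side; ×3 to match 3 C3H8 in the target): (-3)·(-103.8) = +311.4 kJ/mol
ΔH = (+552.3) + (-2226.1) + (+311.4) = -1362.4 kJ/mol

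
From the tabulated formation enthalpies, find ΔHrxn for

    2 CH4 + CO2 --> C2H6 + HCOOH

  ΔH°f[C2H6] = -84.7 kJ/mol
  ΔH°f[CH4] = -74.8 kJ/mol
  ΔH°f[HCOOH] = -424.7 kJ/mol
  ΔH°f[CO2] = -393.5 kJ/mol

ΔH°rxn = Σ nΔHf°(products) − Σ nΔHf°(reactants).
Products: 1·(-84.7) + 1·(-424.7) = -509.4
Reactants: 2·(-74.8) + 1·(-393.5) = -543.1
ΔHrxn = (-509.4) − (-543.1) = 33.7 kJ/mol

ΔHrxn = 33.7 kJ/mol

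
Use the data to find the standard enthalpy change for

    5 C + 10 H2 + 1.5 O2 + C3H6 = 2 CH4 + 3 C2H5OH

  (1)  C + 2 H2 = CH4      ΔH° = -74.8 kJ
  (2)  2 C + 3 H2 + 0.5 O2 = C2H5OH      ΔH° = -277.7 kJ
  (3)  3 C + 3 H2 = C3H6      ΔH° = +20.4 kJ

ΔH° = -1003.1 kJ

(1) × 2 (scale by 2 for the 2 CH4): (2)·(-74.8) = -149.6 kJ
(2) × 3 (×3 to match 3 C2H5OH in the target): (3)·(-277.7) = -833.1 kJ
(3) reversed (C3H6 must end up as a reactant): -20.4 kJ
Combining the equations, ΔH° = (2)·(-74.8) + (3)·(-277.7) + (-1)·(+20.4) = -1003.1 kJ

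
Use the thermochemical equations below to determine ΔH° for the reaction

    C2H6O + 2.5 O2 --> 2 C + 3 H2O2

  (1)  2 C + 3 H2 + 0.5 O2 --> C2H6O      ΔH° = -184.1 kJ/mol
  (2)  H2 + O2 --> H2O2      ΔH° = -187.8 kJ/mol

ΔH° = -379.3 kJ/mol

(1) reversed: +184.1 kJ/mol
(2) × 3: (3)·(-187.8) = -563.4 kJ/mol
ΔH° = (-1)·(-184.1) + (3)·(-187.8) = -379.3 kJ/mol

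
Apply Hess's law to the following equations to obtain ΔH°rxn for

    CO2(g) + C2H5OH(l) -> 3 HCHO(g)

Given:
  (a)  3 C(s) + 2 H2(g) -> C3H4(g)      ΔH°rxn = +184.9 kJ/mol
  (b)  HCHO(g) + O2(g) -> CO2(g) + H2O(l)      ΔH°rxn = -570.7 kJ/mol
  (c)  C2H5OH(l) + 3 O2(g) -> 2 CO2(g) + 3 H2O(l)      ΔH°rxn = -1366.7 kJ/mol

ΔH°rxn = 345.4 kJ/mol

(a): not needed.
(b) reversed and × 3: (-3)·(-570.7) = +1712.1 kJ/mol
(c) as written: -1366.7 kJ/mol
Combining the equations, ΔH°rxn = (-3)·(-570.7) + (1)·(-1366.7) = 345.4 kJ/mol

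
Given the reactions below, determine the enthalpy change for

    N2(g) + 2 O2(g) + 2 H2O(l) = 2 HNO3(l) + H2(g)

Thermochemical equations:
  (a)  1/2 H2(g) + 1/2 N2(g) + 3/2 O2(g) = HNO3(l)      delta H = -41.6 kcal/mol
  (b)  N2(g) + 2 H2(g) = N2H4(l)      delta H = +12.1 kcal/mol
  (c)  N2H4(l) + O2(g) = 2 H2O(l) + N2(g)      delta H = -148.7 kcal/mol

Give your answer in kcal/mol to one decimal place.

delta H = 53.4 kcal/mol

(a) × 2: (2)·(-41.6) = -83.2 kcal/mol
(b) reversed: -12.1 kcal/mol
(c) reversed: +148.7 kcal/mol
delta H = (-83.2) + (-12.1) + (+148.7) = 53.4 kcal/mol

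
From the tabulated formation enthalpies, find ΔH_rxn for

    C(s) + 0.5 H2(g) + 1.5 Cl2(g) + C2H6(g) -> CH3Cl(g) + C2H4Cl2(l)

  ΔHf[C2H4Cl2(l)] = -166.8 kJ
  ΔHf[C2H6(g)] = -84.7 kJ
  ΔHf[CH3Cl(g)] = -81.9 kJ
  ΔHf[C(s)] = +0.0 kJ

ΔH_rxn = -164.0 kJ

Products: 1·(-81.9) + 1·(-166.8) = -248.7
Reactants: 1·(+0.0) + 1/2·(+0.0) + 3/2·(+0.0) + 1·(-84.7) = -84.7
ΔH_rxn = (-248.7) − (-84.7) = -164.0 kJ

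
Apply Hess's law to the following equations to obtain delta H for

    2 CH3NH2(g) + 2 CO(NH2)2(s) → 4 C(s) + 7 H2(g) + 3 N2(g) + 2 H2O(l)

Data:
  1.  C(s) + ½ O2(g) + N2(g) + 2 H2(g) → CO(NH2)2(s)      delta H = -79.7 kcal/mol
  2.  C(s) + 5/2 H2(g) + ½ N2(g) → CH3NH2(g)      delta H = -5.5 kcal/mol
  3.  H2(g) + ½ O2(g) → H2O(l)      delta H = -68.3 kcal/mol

eq. 1 reversed and × 2: (-2)·(-79.7) = +159.4 kcal/mol
eq. 2 reversed and × 2: (-2)·(-5.5) = +11.0 kcal/mol
eq. 3 × 2: (2)·(-68.3) = -136.6 kcal/mol
Since enthalpy is a state function, delta H = (+159.4) + (+11.0) + (-136.6) = 33.8 kcal/mol

delta H = 33.8 kcal/mol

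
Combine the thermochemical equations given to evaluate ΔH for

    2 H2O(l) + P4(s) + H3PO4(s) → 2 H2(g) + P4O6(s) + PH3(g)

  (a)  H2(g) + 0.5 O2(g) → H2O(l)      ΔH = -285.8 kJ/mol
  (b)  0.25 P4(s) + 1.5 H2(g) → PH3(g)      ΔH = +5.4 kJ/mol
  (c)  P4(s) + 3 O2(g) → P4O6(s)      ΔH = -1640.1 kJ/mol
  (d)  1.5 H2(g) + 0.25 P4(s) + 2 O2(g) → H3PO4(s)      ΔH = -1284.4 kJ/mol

(a) reversed and × 2 (reverse to put H2O(l) on the reactant side; ×2 to match 2 H2O(l) in the target): (-2)·(-285.8) = +571.6 kJ/mol
(b) as written (PH3(g) already on the product side): +5.4 kJ/mol
(c) as written (P4O6(s) already on the product side): -1640.1 kJ/mol
(d) reversed (H3PO4(s) must end up as a reactant): +1284.4 kJ/mol
By Hess's law, ΔH = (-2)·(-285.8) + (1)·(+5.4) + (1)·(-1640.1) + (-1)·(-1284.4) = 221.3 kJ/mol

ΔH = 221.3 kJ/mol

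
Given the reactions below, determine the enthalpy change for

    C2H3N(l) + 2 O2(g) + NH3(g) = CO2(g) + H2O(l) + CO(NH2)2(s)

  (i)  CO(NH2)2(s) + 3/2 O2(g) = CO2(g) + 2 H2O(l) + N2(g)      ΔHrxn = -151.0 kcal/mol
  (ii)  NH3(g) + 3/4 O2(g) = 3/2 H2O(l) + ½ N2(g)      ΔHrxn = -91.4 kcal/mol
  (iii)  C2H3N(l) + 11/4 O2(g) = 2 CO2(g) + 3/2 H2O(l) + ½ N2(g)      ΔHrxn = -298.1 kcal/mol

ΔHrxn = -238.5 kcal/mol

(i) reversed: +151.0 kcal/mol
(ii) as written: -91.4 kcal/mol
(iii) as written: -298.1 kcal/mol
ΔHrxn = (-1)·(-151.0) + (1)·(-91.4) + (1)·(-298.1) = -238.5 kcal/mol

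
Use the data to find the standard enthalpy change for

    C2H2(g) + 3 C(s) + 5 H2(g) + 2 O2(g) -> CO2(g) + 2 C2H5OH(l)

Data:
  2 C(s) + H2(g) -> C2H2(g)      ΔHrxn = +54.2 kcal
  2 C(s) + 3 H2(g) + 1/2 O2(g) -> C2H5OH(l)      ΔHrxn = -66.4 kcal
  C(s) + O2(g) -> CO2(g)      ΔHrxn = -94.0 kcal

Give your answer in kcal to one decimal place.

ΔHrxn = -281.0 kcal

equation 1 reversed (reverse to put C2H2(g) on the reactant side): -54.2 kcal
equation 2 × 2 (×2 to match 2 C2H5OH(l) in the target): (2)·(-66.4) = -132.8 kcal
equation 3 as written (CO2(g) already on the product side): -94.0 kcal
ΔHrxn = (-54.2) + (-132.8) + (-94.0) = -281.0 kcal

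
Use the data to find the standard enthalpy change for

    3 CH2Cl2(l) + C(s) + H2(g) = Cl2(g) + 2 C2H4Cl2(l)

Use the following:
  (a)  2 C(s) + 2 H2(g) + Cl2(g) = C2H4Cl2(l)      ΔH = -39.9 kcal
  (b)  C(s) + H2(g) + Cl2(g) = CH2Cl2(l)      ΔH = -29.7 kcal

ΔH = 9.3 kcal

(a) × 2: (2)·(-39.9) = -79.8 kcal
(b) reversed and × 3: (-3)·(-29.7) = +89.1 kcal
Summing the manipulated equations, ΔH = (2)·(-39.9) + (-3)·(-29.7) = 9.3 kcal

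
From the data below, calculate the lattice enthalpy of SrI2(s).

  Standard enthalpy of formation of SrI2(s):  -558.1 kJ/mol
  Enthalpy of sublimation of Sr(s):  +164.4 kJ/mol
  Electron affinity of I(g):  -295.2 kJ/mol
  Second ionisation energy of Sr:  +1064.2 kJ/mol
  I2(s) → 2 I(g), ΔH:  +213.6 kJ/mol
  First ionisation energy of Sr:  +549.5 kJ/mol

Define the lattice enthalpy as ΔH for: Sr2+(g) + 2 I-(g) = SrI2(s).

U = -1959.4 kJ/mol

ΔHf° = 1·ΔHsub + 1·(ΣIE) + 1·D(I2) + 2·EA + U
-558.1 = 1·(+164.4) + 1·(+1613.7) + 1·(+213.6) + 2·(-295.2) + U
U = -558.1 − (+1401.3) = -1959.4 kJ/mol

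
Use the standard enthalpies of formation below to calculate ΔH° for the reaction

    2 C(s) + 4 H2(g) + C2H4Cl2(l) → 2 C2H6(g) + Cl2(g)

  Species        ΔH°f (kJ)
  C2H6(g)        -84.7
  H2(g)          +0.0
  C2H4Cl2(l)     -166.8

Products: 2·(-84.7) + 1·(+0.0) = -169.4
Reactants: 2·(+0.0) + 4·(+0.0) + 1·(-166.8) = -166.8
ΔH° = (-169.4) − (-166.8) = -2.6 kJ

ΔH° = -2.6 kJ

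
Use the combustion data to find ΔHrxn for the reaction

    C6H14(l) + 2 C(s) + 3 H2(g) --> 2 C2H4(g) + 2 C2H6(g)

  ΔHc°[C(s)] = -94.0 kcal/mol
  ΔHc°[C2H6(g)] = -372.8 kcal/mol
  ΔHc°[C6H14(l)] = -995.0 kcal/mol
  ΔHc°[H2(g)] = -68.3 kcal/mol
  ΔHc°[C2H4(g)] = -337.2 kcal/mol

ΔHrxn = 32.1 kcal/mol

Using ΔH = Σ nΔHc°(reactants) − Σ nΔHc°(products):
= [1·(-995.0) + 2·(-94.0) + 3·(-68.3)] − [2·(-337.2) + 2·(-372.8)]
= 32.1 kcal/mol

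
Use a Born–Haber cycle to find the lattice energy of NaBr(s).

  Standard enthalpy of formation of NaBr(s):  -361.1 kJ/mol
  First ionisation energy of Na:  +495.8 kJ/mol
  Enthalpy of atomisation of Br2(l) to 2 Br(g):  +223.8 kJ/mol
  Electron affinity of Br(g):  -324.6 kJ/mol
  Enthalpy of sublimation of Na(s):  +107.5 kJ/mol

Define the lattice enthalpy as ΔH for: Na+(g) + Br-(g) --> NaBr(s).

ΔHf° = 1·ΔHsub + 1·(ΣIE) + 1/2·D(Br2) + 1·EA + U
-361.1 = 1·(+107.5) + 1·(+495.8) + 1/2·(+223.8) + 1·(-324.6) + U
U = -361.1 − (+390.6) = -751.7 kJ/mol

U = -751.7 kJ/mol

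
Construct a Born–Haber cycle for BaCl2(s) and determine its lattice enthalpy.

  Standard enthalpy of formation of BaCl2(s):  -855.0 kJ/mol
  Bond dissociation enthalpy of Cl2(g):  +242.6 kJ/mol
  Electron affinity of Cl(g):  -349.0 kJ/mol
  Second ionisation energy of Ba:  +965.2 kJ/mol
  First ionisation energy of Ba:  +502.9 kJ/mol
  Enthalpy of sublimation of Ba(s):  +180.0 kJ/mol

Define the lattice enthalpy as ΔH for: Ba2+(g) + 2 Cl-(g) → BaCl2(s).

U = -2047.7 kJ/mol

ΔHf° = 1·ΔHsub + 1·(ΣIE) + 1·D(Cl2) + 2·EA + U
-855.0 = 1·(+180.0) + 1·(+1468.1) + 1·(+242.6) + 2·(-349.0) + U
U = -855.0 − (+1192.7) = -2047.7 kJ/mol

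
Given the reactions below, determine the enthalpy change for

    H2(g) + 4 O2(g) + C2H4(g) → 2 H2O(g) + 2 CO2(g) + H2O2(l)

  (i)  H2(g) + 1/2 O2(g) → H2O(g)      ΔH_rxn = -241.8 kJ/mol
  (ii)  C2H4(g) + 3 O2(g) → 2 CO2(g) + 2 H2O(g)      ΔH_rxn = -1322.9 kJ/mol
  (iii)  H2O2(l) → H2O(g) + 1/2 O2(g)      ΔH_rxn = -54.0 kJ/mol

ΔH_rxn = -1510.7 kJ/mol

(i) as written: -241.8 kJ/mol
(ii) as written: -1322.9 kJ/mol
(iii) reversed: +54.0 kJ/mol
Summing the manipulated equations, ΔH_rxn = (-241.8) + (-1322.9) + (+54.0) = -1510.7 kJ/mol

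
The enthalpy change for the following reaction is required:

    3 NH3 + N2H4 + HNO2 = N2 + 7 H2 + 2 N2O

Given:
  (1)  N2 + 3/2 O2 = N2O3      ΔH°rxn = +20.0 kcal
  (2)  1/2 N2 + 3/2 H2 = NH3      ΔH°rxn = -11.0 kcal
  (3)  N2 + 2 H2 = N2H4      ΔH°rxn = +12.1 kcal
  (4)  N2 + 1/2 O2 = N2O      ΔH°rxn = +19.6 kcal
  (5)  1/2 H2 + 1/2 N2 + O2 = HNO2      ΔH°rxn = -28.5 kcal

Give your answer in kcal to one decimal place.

ΔH°rxn = 88.6 kcal

(1): not needed (N2O3 appears nowhere else).
(2) reversed and × 3 (NH3 must end up as a reactant; ×3 to match 3 NH3 in the target): (-3)·(-11.0) = +33.0 kcal
(3) reversed (reverse to put N2H4 on the reactant side): -12.1 kcal
(4) × 2 (×2 to match 2 N2O in the target): (2)·(+19.6) = +39.2 kcal
(5) reversed (reverse to put HNO2 on the reactant side): +28.5 kcal
Combining the equations, ΔH°rxn = (-3)·(-11.0) + (-1)·(+12.1) + (2)·(+19.6) + (-1)·(-28.5) = 88.6 kcal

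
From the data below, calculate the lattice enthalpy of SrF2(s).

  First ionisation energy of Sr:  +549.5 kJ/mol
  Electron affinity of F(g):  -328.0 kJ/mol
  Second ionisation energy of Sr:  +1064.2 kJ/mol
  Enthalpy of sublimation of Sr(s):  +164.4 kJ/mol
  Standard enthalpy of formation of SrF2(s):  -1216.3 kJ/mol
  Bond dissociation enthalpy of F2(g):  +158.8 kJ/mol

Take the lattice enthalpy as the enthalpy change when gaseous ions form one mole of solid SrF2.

ΔHf° = 1·ΔHsub + 1·(ΣIE) + 1·D(F2) + 2·EA + U
-1216.3 = 1·(+164.4) + 1·(+1613.7) + 1·(+158.8) + 2·(-328.0) + U
U = -1216.3 − (+1280.9) = -2497.2 kJ/mol

U = -2497.2 kJ/mol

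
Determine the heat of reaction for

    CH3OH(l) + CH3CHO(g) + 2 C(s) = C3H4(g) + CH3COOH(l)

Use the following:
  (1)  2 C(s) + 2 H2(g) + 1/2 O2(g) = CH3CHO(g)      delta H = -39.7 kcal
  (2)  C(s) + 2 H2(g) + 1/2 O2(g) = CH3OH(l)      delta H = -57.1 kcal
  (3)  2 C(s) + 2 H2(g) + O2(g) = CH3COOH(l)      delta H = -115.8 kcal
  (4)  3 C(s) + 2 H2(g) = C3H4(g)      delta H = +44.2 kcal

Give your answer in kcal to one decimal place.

delta H = 25.2 kcal

(1) reversed (reverse to put CH3CHO(g) on the reactant side): +39.7 kcal
(2) reversed (CH3OH(l) must end up as a reactant): +57.1 kcal
(3) as written (CH3COOH(l) already on the product side): -115.8 kcal
(4) as written (C3H4(g) already on the product side): +44.2 kcal
Summing the manipulated equations, delta H = (-1)·(-39.7) + (-1)·(-57.1) + (1)·(-115.8) + (1)·(+44.2) = 25.2 kcal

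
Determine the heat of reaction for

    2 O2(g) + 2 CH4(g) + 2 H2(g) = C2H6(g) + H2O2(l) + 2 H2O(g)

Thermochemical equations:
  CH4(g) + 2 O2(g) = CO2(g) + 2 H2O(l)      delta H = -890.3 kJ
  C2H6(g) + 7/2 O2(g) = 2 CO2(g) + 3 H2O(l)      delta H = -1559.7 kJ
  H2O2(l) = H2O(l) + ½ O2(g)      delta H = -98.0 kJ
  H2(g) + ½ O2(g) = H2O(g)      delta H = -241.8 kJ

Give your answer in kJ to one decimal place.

equation 1 × 2 (scale by 2 for the 2 CH4(g)): (2)·(-890.3) = -1780.6 kJ
equation 2 reversed (C2H6(g) must end up as a product): +1559.7 kJ
equation 3 reversed (reverse to put H2O2(l) on the product side): +98.0 kJ
equation 4 × 2 (scale by 2 for the 2 H2O(g)): (2)·(-241.8) = -483.6 kJ
Combining the equations, delta H = (2)·(-890.3) + (-1)·(-1559.7) + (-1)·(-98.0) + (2)·(-241.8) = -606.5 kJ

delta H = -606.5 kJ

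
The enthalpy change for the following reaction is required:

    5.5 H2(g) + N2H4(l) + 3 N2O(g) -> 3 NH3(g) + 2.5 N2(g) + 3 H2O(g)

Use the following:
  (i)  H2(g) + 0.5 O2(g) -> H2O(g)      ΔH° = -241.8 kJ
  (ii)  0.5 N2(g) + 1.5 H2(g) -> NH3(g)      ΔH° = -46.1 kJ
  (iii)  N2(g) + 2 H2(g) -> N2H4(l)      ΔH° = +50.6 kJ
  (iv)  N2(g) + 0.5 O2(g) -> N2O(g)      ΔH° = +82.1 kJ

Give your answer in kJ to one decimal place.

ΔH° = -1160.6 kJ

(i) × 3 (×3 to match 3 H2O(g) in the target): (3)·(-241.8) = -725.4 kJ
(ii) × 3 (×3 to match 3 NH3(g) in the target): (3)·(-46.1) = -138.3 kJ
(iii) reversed (N2H4(l) must end up as a reactant): -50.6 kJ
(iv) reversed and × 3 (N2O(g) must end up as a reactant; ×3 to match 3 N2O(g) in the target): (-3)·(+82.1) = -246.3 kJ
Summing the manipulated equations, ΔH° = (-725.4) + (-138.3) + (-50.6) + (-246.3) = -1160.6 kJ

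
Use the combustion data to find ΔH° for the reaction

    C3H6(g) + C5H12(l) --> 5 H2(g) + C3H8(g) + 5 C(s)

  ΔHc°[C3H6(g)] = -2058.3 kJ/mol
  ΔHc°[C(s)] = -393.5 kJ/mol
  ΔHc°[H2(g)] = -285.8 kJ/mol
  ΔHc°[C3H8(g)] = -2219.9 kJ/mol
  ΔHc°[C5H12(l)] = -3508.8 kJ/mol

Using ΔH = Σ nΔHc°(reactants) − Σ nΔHc°(products):
= [1·(-2058.3) + 1·(-3508.8)] − [5·(-285.8) + 1·(-2219.9) + 5·(-393.5)]
= 49.3 kJ/mol

ΔH° = 49.3 kJ/mol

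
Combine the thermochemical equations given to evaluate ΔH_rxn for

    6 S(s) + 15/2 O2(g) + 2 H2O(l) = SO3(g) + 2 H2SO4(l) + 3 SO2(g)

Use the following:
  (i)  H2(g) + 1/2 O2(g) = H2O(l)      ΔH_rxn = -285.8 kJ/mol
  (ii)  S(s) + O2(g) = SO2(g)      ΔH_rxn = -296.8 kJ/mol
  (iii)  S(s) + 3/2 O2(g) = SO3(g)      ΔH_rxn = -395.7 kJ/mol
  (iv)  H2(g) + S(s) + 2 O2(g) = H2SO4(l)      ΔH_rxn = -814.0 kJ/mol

(i) reversed and × 2 (reverse to put H2O(l) on the reactant side; scale by 2 for the 2 H2O(l)): (-2)·(-285.8) = +571.6 kJ/mol
(ii) × 3 (scale by 3 for the 3 SO2(g)): (3)·(-296.8) = -890.4 kJ/mol
(iii) as written (SO3(g) already on the product side): -395.7 kJ/mol
(iv) × 2 (scale by 2 for the 2 H2SO4(l)): (2)·(-814.0) = -1628.0 kJ/mol
ΔH_rxn = (+571.6) + (-890.4) + (-395.7) + (-1628.0) = -2342.5 kJ/mol

ΔH_rxn = -2342.5 kJ/mol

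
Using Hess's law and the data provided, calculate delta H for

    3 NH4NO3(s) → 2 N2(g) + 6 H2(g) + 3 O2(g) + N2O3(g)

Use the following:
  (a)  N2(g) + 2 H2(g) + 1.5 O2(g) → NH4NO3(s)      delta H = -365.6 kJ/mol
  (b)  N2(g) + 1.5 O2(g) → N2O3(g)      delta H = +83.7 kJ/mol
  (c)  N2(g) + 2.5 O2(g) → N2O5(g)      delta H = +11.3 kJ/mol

delta H = 1180.5 kJ/mol

(a) reversed and × 3: (-3)·(-365.6) = +1096.8 kJ/mol
(b) as written: +83.7 kJ/mol
(c): not needed.
Combining the equations, delta H = (+1096.8) + (+83.7) = 1180.5 kJ/mol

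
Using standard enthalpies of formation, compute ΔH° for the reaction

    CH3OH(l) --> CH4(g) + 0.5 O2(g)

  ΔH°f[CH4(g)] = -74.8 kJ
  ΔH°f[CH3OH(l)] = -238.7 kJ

ΔH° = 163.9 kJ

ΔH°rxn = Σ nΔHf°(products) − Σ nΔHf°(reactants).
Products: 1·(-74.8) + 1/2·(+0.0) = -74.8
Reactants: 1·(-238.7) = -238.7
ΔH° = (-74.8) − (-238.7) = 163.9 kJ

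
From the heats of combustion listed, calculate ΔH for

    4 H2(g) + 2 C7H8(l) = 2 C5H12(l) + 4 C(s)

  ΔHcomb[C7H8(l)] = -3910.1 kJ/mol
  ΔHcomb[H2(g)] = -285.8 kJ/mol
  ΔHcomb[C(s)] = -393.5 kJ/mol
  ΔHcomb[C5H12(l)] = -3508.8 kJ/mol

With combustion enthalpies, reactants minus products:
= [4·(-285.8) + 2·(-3910.1)] − [2·(-3508.8) + 4·(-393.5)]
= -371.8 kJ/mol

ΔH = -371.8 kJ/mol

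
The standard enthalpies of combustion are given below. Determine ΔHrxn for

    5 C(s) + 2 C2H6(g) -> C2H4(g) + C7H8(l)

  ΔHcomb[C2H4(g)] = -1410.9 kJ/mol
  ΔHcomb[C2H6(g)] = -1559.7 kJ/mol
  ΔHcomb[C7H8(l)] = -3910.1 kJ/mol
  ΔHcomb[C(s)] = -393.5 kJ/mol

ΔHrxn = 234.1 kJ/mol

With combustion enthalpies, reactants minus products:
= [5·(-393.5) + 2·(-1559.7)] − [1·(-1410.9) + 1·(-3910.1)]
= 234.1 kJ/mol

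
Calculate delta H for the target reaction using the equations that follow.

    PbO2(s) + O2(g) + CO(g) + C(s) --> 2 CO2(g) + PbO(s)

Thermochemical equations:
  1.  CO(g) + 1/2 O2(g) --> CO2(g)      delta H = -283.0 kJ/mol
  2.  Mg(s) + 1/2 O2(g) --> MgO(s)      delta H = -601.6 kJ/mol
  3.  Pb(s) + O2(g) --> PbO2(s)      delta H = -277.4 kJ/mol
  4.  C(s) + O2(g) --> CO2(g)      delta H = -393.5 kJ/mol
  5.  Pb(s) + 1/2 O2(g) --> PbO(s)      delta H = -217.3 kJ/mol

eq. 1 as written (CO(g) already on the reactant side): -283.0 kJ/mol
eq. 2: not needed (MgO(s) appears nowhere else).
eq. 3 reversed (PbO2(s) must end up as a reactant): +277.4 kJ/mol
eq. 4 as written (C(s) already on the reactant side): -393.5 kJ/mol
eq. 5 as written (PbO(s) already on the product side): -217.3 kJ/mol
delta H = (-283.0) + (+277.4) + (-393.5) + (-217.3) = -616.4 kJ/mol

delta H = -616.4 kJ/mol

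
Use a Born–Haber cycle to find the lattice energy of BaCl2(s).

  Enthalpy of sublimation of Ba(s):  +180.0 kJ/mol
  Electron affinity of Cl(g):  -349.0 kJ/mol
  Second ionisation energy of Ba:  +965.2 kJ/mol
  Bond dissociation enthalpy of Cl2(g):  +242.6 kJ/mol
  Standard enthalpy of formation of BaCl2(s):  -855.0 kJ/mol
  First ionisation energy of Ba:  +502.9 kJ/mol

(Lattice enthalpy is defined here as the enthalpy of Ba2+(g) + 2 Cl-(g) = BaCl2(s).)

U = -2047.7 kJ/mol

ΔHf° = 1·ΔHsub + 1·(ΣIE) + 1·D(Cl2) + 2·EA + U
-855.0 = 1·(+180.0) + 1·(+1468.1) + 1·(+242.6) + 2·(-349.0) + U
U = -855.0 − (+1192.7) = -2047.7 kJ/mol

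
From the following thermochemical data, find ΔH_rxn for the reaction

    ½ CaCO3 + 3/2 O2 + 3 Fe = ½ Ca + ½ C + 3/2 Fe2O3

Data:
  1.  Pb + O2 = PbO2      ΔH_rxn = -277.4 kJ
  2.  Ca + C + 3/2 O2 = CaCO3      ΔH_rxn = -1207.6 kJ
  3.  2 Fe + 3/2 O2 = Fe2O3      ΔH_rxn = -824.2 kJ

eq. 1: not needed (Pb appears nowhere else).
eq. 2 reversed and × 1/2 (reverse to put CaCO3 on the reactant side; scale by 1/2 for the 1/2 CaCO3): (-1/2)·(-1207.6) = +603.8 kJ
eq. 3 × 3/2 (scale by 3/2 for the 3/2 Fe2O3): (3/2)·(-824.2) = -1236.3 kJ
Summing the manipulated equations, ΔH_rxn = (-1/2)·(-1207.6) + (3/2)·(-824.2) = -632.5 kJ

ΔH_rxn = -632.5 kJ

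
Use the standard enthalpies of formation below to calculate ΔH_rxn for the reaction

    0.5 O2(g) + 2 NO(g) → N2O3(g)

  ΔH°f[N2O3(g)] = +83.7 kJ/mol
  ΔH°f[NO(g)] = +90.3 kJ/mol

Products: 1·(+83.7) = +83.7
Reactants: 1/2·(+0.0) + 2·(+90.3) = +180.6
ΔH_rxn = (+83.7) − (+180.6) = -96.9 kJ/mol

ΔH_rxn = -96.9 kJ/mol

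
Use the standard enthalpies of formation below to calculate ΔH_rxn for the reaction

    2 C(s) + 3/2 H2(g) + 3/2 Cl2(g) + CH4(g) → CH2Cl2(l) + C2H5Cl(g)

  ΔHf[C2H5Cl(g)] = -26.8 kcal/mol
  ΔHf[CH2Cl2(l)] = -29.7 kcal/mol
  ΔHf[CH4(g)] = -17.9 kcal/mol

ΔH_rxn = -38.6 kcal/mol

Products: 1·(-29.7) + 1·(-26.8) = -56.5
Reactants: 2·(+0.0) + 3/2·(+0.0) + 3/2·(+0.0) + 1·(-17.9) = -17.9
ΔH_rxn = (-56.5) − (-17.9) = -38.6 kcal/mol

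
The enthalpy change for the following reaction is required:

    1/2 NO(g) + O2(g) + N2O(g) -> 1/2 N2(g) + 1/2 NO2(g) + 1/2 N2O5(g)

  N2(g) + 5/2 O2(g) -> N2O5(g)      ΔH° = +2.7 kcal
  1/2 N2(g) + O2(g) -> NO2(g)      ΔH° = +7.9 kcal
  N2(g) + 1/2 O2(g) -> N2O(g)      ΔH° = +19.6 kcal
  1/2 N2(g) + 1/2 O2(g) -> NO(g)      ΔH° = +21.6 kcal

ΔH° = -25.1 kcal

equation 1 × 1/2 (scale by 1/2 for the 1/2 N2O5(g)): (1/2)·(+2.7) = +1.35 kcal
equation 2 × 1/2 (scale by 1/2 for the 1/2 NO2(g)): (1/2)·(+7.9) = +3.95 kcal
equation 3 reversed (N2O(g) must end up as a reactant): -19.6 kcal
equation 4 reversed and × 1/2 (NO(g) must end up as a reactant; ×1/2 to match 1/2 NO(g) in the target): (-1/2)·(+21.6) = -10.8 kcal
ΔH° = (1/2)·(+2.7) + (1/2)·(+7.9) + (-1)·(+19.6) + (-1/2)·(+21.6) = -25.1 kcal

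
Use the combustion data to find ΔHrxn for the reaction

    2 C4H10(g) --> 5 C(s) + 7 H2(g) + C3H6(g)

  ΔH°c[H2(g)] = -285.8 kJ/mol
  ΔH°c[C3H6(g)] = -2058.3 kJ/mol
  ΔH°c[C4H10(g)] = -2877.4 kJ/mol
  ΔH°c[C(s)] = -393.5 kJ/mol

ΔHrxn = 271.6 kJ/mol

With combustion enthalpies, reactants minus products:
= [2·(-2877.4)] − [5·(-393.5) + 7·(-285.8) + 1·(-2058.3)]
= 271.6 kJ/mol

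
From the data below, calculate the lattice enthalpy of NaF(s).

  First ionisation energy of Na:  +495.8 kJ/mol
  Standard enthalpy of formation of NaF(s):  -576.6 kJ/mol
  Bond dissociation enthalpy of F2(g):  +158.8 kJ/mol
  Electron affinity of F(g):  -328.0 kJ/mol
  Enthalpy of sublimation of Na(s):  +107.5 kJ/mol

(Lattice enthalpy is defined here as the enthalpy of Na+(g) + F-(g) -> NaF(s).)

U = -931.3 kJ/mol

ΔHf° = 1·ΔHsub + 1·(ΣIE) + 1/2·D(F2) + 1·EA + U
-576.6 = 1·(+107.5) + 1·(+495.8) + 1/2·(+158.8) + 1·(-328.0) + U
U = -576.6 − (+354.7) = -931.3 kJ/mol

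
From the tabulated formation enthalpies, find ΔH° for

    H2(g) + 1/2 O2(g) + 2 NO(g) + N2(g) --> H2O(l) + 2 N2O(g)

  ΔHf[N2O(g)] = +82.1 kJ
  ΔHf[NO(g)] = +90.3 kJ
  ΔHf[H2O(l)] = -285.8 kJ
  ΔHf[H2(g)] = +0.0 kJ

ΔH° = -302.2 kJ

ΔH°rxn = Σ nΔHf°(products) − Σ nΔHf°(reactants).
Products: 1·(-285.8) + 2·(+82.1) = -121.6
Reactants: 1·(+0.0) + 1/2·(+0.0) + 2·(+90.3) + 1·(+0.0) = +180.6
ΔH° = (-121.6) − (+180.6) = -302.2 kJ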